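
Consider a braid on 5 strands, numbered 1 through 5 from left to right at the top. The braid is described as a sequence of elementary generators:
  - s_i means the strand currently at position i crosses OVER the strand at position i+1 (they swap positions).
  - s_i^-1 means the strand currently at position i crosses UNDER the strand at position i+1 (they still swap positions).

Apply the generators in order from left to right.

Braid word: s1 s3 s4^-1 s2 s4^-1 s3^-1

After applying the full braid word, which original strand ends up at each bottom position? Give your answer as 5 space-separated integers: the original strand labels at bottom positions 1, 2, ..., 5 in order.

Answer: 2 4 3 1 5

Derivation:
Gen 1 (s1): strand 1 crosses over strand 2. Perm now: [2 1 3 4 5]
Gen 2 (s3): strand 3 crosses over strand 4. Perm now: [2 1 4 3 5]
Gen 3 (s4^-1): strand 3 crosses under strand 5. Perm now: [2 1 4 5 3]
Gen 4 (s2): strand 1 crosses over strand 4. Perm now: [2 4 1 5 3]
Gen 5 (s4^-1): strand 5 crosses under strand 3. Perm now: [2 4 1 3 5]
Gen 6 (s3^-1): strand 1 crosses under strand 3. Perm now: [2 4 3 1 5]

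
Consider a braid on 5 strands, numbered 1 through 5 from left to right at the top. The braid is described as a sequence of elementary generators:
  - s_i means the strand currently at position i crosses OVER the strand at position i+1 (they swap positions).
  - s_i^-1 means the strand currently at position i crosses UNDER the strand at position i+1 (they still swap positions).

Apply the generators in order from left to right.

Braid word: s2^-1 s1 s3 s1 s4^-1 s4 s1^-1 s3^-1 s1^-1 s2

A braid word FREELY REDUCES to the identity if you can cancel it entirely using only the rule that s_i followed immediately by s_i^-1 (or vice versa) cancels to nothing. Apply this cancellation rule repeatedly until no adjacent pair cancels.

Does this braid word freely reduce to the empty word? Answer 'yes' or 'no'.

Answer: yes

Derivation:
Gen 1 (s2^-1): push. Stack: [s2^-1]
Gen 2 (s1): push. Stack: [s2^-1 s1]
Gen 3 (s3): push. Stack: [s2^-1 s1 s3]
Gen 4 (s1): push. Stack: [s2^-1 s1 s3 s1]
Gen 5 (s4^-1): push. Stack: [s2^-1 s1 s3 s1 s4^-1]
Gen 6 (s4): cancels prior s4^-1. Stack: [s2^-1 s1 s3 s1]
Gen 7 (s1^-1): cancels prior s1. Stack: [s2^-1 s1 s3]
Gen 8 (s3^-1): cancels prior s3. Stack: [s2^-1 s1]
Gen 9 (s1^-1): cancels prior s1. Stack: [s2^-1]
Gen 10 (s2): cancels prior s2^-1. Stack: []
Reduced word: (empty)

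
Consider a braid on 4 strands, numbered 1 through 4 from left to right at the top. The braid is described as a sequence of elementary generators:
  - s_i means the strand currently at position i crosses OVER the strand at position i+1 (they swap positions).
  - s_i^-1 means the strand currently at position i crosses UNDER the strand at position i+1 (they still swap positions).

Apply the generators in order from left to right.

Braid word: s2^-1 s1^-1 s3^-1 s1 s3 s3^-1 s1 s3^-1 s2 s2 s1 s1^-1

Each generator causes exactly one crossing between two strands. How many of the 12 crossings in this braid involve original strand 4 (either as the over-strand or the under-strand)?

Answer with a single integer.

Gen 1: crossing 2x3. Involves strand 4? no. Count so far: 0
Gen 2: crossing 1x3. Involves strand 4? no. Count so far: 0
Gen 3: crossing 2x4. Involves strand 4? yes. Count so far: 1
Gen 4: crossing 3x1. Involves strand 4? no. Count so far: 1
Gen 5: crossing 4x2. Involves strand 4? yes. Count so far: 2
Gen 6: crossing 2x4. Involves strand 4? yes. Count so far: 3
Gen 7: crossing 1x3. Involves strand 4? no. Count so far: 3
Gen 8: crossing 4x2. Involves strand 4? yes. Count so far: 4
Gen 9: crossing 1x2. Involves strand 4? no. Count so far: 4
Gen 10: crossing 2x1. Involves strand 4? no. Count so far: 4
Gen 11: crossing 3x1. Involves strand 4? no. Count so far: 4
Gen 12: crossing 1x3. Involves strand 4? no. Count so far: 4

Answer: 4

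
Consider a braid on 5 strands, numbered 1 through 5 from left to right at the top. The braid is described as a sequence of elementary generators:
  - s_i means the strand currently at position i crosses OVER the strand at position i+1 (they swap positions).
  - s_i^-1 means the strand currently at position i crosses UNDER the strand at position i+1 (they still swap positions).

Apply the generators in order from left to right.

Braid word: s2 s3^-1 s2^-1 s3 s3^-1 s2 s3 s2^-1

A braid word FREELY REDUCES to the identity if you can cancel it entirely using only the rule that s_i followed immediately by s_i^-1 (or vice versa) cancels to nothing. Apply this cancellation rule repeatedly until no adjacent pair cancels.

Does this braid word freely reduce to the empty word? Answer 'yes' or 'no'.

Gen 1 (s2): push. Stack: [s2]
Gen 2 (s3^-1): push. Stack: [s2 s3^-1]
Gen 3 (s2^-1): push. Stack: [s2 s3^-1 s2^-1]
Gen 4 (s3): push. Stack: [s2 s3^-1 s2^-1 s3]
Gen 5 (s3^-1): cancels prior s3. Stack: [s2 s3^-1 s2^-1]
Gen 6 (s2): cancels prior s2^-1. Stack: [s2 s3^-1]
Gen 7 (s3): cancels prior s3^-1. Stack: [s2]
Gen 8 (s2^-1): cancels prior s2. Stack: []
Reduced word: (empty)

Answer: yes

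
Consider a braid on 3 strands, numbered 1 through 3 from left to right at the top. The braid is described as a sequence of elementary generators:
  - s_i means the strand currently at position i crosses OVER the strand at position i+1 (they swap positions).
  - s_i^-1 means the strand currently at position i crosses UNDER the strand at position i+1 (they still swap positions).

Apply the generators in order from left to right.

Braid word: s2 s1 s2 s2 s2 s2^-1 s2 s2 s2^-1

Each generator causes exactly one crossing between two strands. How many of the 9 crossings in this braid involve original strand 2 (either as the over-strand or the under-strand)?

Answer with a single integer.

Answer: 8

Derivation:
Gen 1: crossing 2x3. Involves strand 2? yes. Count so far: 1
Gen 2: crossing 1x3. Involves strand 2? no. Count so far: 1
Gen 3: crossing 1x2. Involves strand 2? yes. Count so far: 2
Gen 4: crossing 2x1. Involves strand 2? yes. Count so far: 3
Gen 5: crossing 1x2. Involves strand 2? yes. Count so far: 4
Gen 6: crossing 2x1. Involves strand 2? yes. Count so far: 5
Gen 7: crossing 1x2. Involves strand 2? yes. Count so far: 6
Gen 8: crossing 2x1. Involves strand 2? yes. Count so far: 7
Gen 9: crossing 1x2. Involves strand 2? yes. Count so far: 8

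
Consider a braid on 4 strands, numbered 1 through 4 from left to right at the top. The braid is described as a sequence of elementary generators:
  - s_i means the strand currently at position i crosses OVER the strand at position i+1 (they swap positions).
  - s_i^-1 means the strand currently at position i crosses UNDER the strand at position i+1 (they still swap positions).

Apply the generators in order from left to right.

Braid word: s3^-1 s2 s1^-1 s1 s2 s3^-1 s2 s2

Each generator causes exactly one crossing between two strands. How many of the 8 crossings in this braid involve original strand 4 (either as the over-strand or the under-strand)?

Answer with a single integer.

Answer: 6

Derivation:
Gen 1: crossing 3x4. Involves strand 4? yes. Count so far: 1
Gen 2: crossing 2x4. Involves strand 4? yes. Count so far: 2
Gen 3: crossing 1x4. Involves strand 4? yes. Count so far: 3
Gen 4: crossing 4x1. Involves strand 4? yes. Count so far: 4
Gen 5: crossing 4x2. Involves strand 4? yes. Count so far: 5
Gen 6: crossing 4x3. Involves strand 4? yes. Count so far: 6
Gen 7: crossing 2x3. Involves strand 4? no. Count so far: 6
Gen 8: crossing 3x2. Involves strand 4? no. Count so far: 6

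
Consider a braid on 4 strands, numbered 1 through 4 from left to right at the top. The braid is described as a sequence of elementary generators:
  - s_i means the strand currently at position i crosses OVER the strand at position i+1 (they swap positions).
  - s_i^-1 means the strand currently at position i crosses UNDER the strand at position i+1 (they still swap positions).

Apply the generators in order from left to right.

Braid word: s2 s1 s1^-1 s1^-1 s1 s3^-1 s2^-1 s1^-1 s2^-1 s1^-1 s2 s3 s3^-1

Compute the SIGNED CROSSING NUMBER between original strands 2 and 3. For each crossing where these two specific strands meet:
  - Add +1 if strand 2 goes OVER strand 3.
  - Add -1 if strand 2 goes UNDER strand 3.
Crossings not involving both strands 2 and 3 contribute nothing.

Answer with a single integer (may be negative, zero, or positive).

Answer: 1

Derivation:
Gen 1: 2 over 3. Both 2&3? yes. Contrib: +1. Sum: 1
Gen 2: crossing 1x3. Both 2&3? no. Sum: 1
Gen 3: crossing 3x1. Both 2&3? no. Sum: 1
Gen 4: crossing 1x3. Both 2&3? no. Sum: 1
Gen 5: crossing 3x1. Both 2&3? no. Sum: 1
Gen 6: crossing 2x4. Both 2&3? no. Sum: 1
Gen 7: crossing 3x4. Both 2&3? no. Sum: 1
Gen 8: crossing 1x4. Both 2&3? no. Sum: 1
Gen 9: crossing 1x3. Both 2&3? no. Sum: 1
Gen 10: crossing 4x3. Both 2&3? no. Sum: 1
Gen 11: crossing 4x1. Both 2&3? no. Sum: 1
Gen 12: crossing 4x2. Both 2&3? no. Sum: 1
Gen 13: crossing 2x4. Both 2&3? no. Sum: 1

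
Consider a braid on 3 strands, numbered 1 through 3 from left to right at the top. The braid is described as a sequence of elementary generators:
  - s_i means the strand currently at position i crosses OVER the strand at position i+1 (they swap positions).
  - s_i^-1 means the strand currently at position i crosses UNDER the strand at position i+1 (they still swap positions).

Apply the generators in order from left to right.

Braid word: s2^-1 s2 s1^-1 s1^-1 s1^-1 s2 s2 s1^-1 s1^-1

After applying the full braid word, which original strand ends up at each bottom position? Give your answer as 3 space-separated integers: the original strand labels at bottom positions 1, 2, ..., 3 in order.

Answer: 2 1 3

Derivation:
Gen 1 (s2^-1): strand 2 crosses under strand 3. Perm now: [1 3 2]
Gen 2 (s2): strand 3 crosses over strand 2. Perm now: [1 2 3]
Gen 3 (s1^-1): strand 1 crosses under strand 2. Perm now: [2 1 3]
Gen 4 (s1^-1): strand 2 crosses under strand 1. Perm now: [1 2 3]
Gen 5 (s1^-1): strand 1 crosses under strand 2. Perm now: [2 1 3]
Gen 6 (s2): strand 1 crosses over strand 3. Perm now: [2 3 1]
Gen 7 (s2): strand 3 crosses over strand 1. Perm now: [2 1 3]
Gen 8 (s1^-1): strand 2 crosses under strand 1. Perm now: [1 2 3]
Gen 9 (s1^-1): strand 1 crosses under strand 2. Perm now: [2 1 3]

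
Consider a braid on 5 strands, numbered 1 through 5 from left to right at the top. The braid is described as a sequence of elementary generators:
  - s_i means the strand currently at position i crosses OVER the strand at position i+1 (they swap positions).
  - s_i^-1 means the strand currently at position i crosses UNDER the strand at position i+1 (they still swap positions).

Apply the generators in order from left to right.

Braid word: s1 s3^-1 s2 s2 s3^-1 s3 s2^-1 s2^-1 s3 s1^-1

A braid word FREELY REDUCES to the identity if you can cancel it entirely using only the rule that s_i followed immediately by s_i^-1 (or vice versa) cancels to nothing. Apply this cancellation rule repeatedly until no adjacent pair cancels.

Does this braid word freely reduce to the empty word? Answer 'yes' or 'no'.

Gen 1 (s1): push. Stack: [s1]
Gen 2 (s3^-1): push. Stack: [s1 s3^-1]
Gen 3 (s2): push. Stack: [s1 s3^-1 s2]
Gen 4 (s2): push. Stack: [s1 s3^-1 s2 s2]
Gen 5 (s3^-1): push. Stack: [s1 s3^-1 s2 s2 s3^-1]
Gen 6 (s3): cancels prior s3^-1. Stack: [s1 s3^-1 s2 s2]
Gen 7 (s2^-1): cancels prior s2. Stack: [s1 s3^-1 s2]
Gen 8 (s2^-1): cancels prior s2. Stack: [s1 s3^-1]
Gen 9 (s3): cancels prior s3^-1. Stack: [s1]
Gen 10 (s1^-1): cancels prior s1. Stack: []
Reduced word: (empty)

Answer: yes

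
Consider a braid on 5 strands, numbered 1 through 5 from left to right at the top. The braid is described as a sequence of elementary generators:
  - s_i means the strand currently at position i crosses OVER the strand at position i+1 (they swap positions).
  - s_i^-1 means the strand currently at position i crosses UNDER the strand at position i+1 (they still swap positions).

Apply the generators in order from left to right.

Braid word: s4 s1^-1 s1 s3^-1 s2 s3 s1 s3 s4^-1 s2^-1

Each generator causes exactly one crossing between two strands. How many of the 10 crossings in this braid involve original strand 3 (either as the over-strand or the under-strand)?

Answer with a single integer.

Gen 1: crossing 4x5. Involves strand 3? no. Count so far: 0
Gen 2: crossing 1x2. Involves strand 3? no. Count so far: 0
Gen 3: crossing 2x1. Involves strand 3? no. Count so far: 0
Gen 4: crossing 3x5. Involves strand 3? yes. Count so far: 1
Gen 5: crossing 2x5. Involves strand 3? no. Count so far: 1
Gen 6: crossing 2x3. Involves strand 3? yes. Count so far: 2
Gen 7: crossing 1x5. Involves strand 3? no. Count so far: 2
Gen 8: crossing 3x2. Involves strand 3? yes. Count so far: 3
Gen 9: crossing 3x4. Involves strand 3? yes. Count so far: 4
Gen 10: crossing 1x2. Involves strand 3? no. Count so far: 4

Answer: 4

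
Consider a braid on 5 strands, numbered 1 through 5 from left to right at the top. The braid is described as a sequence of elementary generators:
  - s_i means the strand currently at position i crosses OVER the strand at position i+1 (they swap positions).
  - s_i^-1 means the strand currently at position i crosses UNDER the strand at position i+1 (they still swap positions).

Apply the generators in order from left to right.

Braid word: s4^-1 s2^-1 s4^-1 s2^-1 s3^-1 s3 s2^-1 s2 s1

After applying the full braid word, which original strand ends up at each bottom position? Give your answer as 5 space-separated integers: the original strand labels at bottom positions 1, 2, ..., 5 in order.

Gen 1 (s4^-1): strand 4 crosses under strand 5. Perm now: [1 2 3 5 4]
Gen 2 (s2^-1): strand 2 crosses under strand 3. Perm now: [1 3 2 5 4]
Gen 3 (s4^-1): strand 5 crosses under strand 4. Perm now: [1 3 2 4 5]
Gen 4 (s2^-1): strand 3 crosses under strand 2. Perm now: [1 2 3 4 5]
Gen 5 (s3^-1): strand 3 crosses under strand 4. Perm now: [1 2 4 3 5]
Gen 6 (s3): strand 4 crosses over strand 3. Perm now: [1 2 3 4 5]
Gen 7 (s2^-1): strand 2 crosses under strand 3. Perm now: [1 3 2 4 5]
Gen 8 (s2): strand 3 crosses over strand 2. Perm now: [1 2 3 4 5]
Gen 9 (s1): strand 1 crosses over strand 2. Perm now: [2 1 3 4 5]

Answer: 2 1 3 4 5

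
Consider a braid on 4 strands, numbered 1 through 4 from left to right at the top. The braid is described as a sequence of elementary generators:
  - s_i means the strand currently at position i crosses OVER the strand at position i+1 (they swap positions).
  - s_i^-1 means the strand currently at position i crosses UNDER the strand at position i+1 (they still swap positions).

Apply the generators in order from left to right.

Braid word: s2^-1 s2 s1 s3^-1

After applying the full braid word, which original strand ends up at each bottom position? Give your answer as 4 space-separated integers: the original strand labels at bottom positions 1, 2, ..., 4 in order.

Answer: 2 1 4 3

Derivation:
Gen 1 (s2^-1): strand 2 crosses under strand 3. Perm now: [1 3 2 4]
Gen 2 (s2): strand 3 crosses over strand 2. Perm now: [1 2 3 4]
Gen 3 (s1): strand 1 crosses over strand 2. Perm now: [2 1 3 4]
Gen 4 (s3^-1): strand 3 crosses under strand 4. Perm now: [2 1 4 3]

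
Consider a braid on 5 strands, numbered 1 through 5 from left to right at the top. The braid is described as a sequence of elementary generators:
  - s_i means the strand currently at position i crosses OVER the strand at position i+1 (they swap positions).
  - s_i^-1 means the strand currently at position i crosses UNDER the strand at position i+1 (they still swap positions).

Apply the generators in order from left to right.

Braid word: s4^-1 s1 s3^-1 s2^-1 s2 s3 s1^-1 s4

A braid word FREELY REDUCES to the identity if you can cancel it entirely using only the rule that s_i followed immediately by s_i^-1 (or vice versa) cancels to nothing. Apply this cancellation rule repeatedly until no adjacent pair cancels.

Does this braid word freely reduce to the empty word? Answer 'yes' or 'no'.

Gen 1 (s4^-1): push. Stack: [s4^-1]
Gen 2 (s1): push. Stack: [s4^-1 s1]
Gen 3 (s3^-1): push. Stack: [s4^-1 s1 s3^-1]
Gen 4 (s2^-1): push. Stack: [s4^-1 s1 s3^-1 s2^-1]
Gen 5 (s2): cancels prior s2^-1. Stack: [s4^-1 s1 s3^-1]
Gen 6 (s3): cancels prior s3^-1. Stack: [s4^-1 s1]
Gen 7 (s1^-1): cancels prior s1. Stack: [s4^-1]
Gen 8 (s4): cancels prior s4^-1. Stack: []
Reduced word: (empty)

Answer: yes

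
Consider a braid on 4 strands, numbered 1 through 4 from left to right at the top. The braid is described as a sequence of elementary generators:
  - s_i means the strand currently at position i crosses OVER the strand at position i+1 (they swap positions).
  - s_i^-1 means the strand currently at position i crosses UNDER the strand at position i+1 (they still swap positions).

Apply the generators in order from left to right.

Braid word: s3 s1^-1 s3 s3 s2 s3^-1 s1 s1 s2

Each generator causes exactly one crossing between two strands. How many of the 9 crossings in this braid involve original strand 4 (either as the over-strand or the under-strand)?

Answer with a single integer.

Answer: 7

Derivation:
Gen 1: crossing 3x4. Involves strand 4? yes. Count so far: 1
Gen 2: crossing 1x2. Involves strand 4? no. Count so far: 1
Gen 3: crossing 4x3. Involves strand 4? yes. Count so far: 2
Gen 4: crossing 3x4. Involves strand 4? yes. Count so far: 3
Gen 5: crossing 1x4. Involves strand 4? yes. Count so far: 4
Gen 6: crossing 1x3. Involves strand 4? no. Count so far: 4
Gen 7: crossing 2x4. Involves strand 4? yes. Count so far: 5
Gen 8: crossing 4x2. Involves strand 4? yes. Count so far: 6
Gen 9: crossing 4x3. Involves strand 4? yes. Count so far: 7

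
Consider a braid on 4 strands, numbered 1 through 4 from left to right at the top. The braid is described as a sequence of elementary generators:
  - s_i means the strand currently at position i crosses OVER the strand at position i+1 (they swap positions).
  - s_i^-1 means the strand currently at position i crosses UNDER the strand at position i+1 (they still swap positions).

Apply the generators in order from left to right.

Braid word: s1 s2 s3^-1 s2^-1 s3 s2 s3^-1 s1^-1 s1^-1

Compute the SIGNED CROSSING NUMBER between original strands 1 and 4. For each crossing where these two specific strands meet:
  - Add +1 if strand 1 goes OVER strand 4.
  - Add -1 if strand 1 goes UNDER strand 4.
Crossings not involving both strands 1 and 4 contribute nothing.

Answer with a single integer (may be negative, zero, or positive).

Gen 1: crossing 1x2. Both 1&4? no. Sum: 0
Gen 2: crossing 1x3. Both 1&4? no. Sum: 0
Gen 3: 1 under 4. Both 1&4? yes. Contrib: -1. Sum: -1
Gen 4: crossing 3x4. Both 1&4? no. Sum: -1
Gen 5: crossing 3x1. Both 1&4? no. Sum: -1
Gen 6: 4 over 1. Both 1&4? yes. Contrib: -1. Sum: -2
Gen 7: crossing 4x3. Both 1&4? no. Sum: -2
Gen 8: crossing 2x1. Both 1&4? no. Sum: -2
Gen 9: crossing 1x2. Both 1&4? no. Sum: -2

Answer: -2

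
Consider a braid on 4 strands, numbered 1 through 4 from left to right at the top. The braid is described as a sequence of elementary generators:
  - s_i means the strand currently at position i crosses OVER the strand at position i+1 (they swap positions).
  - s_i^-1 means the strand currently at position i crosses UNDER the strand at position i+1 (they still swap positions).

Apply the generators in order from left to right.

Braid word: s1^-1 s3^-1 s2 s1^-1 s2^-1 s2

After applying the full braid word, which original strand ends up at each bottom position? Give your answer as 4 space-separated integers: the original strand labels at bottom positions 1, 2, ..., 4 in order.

Gen 1 (s1^-1): strand 1 crosses under strand 2. Perm now: [2 1 3 4]
Gen 2 (s3^-1): strand 3 crosses under strand 4. Perm now: [2 1 4 3]
Gen 3 (s2): strand 1 crosses over strand 4. Perm now: [2 4 1 3]
Gen 4 (s1^-1): strand 2 crosses under strand 4. Perm now: [4 2 1 3]
Gen 5 (s2^-1): strand 2 crosses under strand 1. Perm now: [4 1 2 3]
Gen 6 (s2): strand 1 crosses over strand 2. Perm now: [4 2 1 3]

Answer: 4 2 1 3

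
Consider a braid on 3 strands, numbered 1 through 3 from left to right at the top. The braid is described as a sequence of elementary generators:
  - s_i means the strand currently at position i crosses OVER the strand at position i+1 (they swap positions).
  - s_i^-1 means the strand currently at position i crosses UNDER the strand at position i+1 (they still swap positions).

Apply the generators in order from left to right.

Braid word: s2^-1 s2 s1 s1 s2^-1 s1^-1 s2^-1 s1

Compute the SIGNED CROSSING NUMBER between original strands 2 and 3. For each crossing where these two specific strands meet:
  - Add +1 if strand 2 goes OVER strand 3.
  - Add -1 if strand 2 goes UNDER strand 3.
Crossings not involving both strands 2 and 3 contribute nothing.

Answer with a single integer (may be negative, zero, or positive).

Answer: -4

Derivation:
Gen 1: 2 under 3. Both 2&3? yes. Contrib: -1. Sum: -1
Gen 2: 3 over 2. Both 2&3? yes. Contrib: -1. Sum: -2
Gen 3: crossing 1x2. Both 2&3? no. Sum: -2
Gen 4: crossing 2x1. Both 2&3? no. Sum: -2
Gen 5: 2 under 3. Both 2&3? yes. Contrib: -1. Sum: -3
Gen 6: crossing 1x3. Both 2&3? no. Sum: -3
Gen 7: crossing 1x2. Both 2&3? no. Sum: -3
Gen 8: 3 over 2. Both 2&3? yes. Contrib: -1. Sum: -4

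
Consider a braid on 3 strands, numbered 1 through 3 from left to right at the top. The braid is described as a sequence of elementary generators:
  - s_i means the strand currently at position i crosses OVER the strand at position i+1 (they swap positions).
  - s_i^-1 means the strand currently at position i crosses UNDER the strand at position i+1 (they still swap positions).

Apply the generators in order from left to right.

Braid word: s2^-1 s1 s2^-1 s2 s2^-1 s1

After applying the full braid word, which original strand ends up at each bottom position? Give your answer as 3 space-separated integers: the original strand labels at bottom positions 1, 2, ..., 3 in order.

Gen 1 (s2^-1): strand 2 crosses under strand 3. Perm now: [1 3 2]
Gen 2 (s1): strand 1 crosses over strand 3. Perm now: [3 1 2]
Gen 3 (s2^-1): strand 1 crosses under strand 2. Perm now: [3 2 1]
Gen 4 (s2): strand 2 crosses over strand 1. Perm now: [3 1 2]
Gen 5 (s2^-1): strand 1 crosses under strand 2. Perm now: [3 2 1]
Gen 6 (s1): strand 3 crosses over strand 2. Perm now: [2 3 1]

Answer: 2 3 1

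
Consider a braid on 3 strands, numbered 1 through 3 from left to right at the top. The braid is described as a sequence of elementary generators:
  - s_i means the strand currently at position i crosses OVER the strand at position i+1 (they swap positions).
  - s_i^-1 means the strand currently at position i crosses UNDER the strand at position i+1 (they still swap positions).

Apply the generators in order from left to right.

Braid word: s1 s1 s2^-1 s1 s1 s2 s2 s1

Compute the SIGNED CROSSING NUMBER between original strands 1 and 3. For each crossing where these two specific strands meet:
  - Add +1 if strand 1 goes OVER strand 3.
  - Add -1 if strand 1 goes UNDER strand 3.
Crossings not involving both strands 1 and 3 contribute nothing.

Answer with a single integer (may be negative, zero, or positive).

Answer: 1

Derivation:
Gen 1: crossing 1x2. Both 1&3? no. Sum: 0
Gen 2: crossing 2x1. Both 1&3? no. Sum: 0
Gen 3: crossing 2x3. Both 1&3? no. Sum: 0
Gen 4: 1 over 3. Both 1&3? yes. Contrib: +1. Sum: 1
Gen 5: 3 over 1. Both 1&3? yes. Contrib: -1. Sum: 0
Gen 6: crossing 3x2. Both 1&3? no. Sum: 0
Gen 7: crossing 2x3. Both 1&3? no. Sum: 0
Gen 8: 1 over 3. Both 1&3? yes. Contrib: +1. Sum: 1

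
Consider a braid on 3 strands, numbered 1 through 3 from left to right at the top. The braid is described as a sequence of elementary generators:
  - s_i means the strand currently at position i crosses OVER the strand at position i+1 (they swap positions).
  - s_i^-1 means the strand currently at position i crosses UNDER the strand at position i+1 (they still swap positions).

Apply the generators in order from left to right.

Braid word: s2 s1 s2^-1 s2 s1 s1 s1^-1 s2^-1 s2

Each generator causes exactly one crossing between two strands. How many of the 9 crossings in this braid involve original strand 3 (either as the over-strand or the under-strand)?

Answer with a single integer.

Gen 1: crossing 2x3. Involves strand 3? yes. Count so far: 1
Gen 2: crossing 1x3. Involves strand 3? yes. Count so far: 2
Gen 3: crossing 1x2. Involves strand 3? no. Count so far: 2
Gen 4: crossing 2x1. Involves strand 3? no. Count so far: 2
Gen 5: crossing 3x1. Involves strand 3? yes. Count so far: 3
Gen 6: crossing 1x3. Involves strand 3? yes. Count so far: 4
Gen 7: crossing 3x1. Involves strand 3? yes. Count so far: 5
Gen 8: crossing 3x2. Involves strand 3? yes. Count so far: 6
Gen 9: crossing 2x3. Involves strand 3? yes. Count so far: 7

Answer: 7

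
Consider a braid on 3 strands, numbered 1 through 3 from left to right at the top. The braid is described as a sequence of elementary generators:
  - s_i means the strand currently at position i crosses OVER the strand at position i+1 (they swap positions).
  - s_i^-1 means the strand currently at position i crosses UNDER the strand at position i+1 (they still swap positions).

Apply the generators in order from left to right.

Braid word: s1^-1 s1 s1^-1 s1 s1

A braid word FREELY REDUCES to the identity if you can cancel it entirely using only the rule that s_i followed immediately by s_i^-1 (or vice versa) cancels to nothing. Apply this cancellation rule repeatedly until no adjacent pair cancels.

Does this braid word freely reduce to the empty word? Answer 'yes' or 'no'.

Answer: no

Derivation:
Gen 1 (s1^-1): push. Stack: [s1^-1]
Gen 2 (s1): cancels prior s1^-1. Stack: []
Gen 3 (s1^-1): push. Stack: [s1^-1]
Gen 4 (s1): cancels prior s1^-1. Stack: []
Gen 5 (s1): push. Stack: [s1]
Reduced word: s1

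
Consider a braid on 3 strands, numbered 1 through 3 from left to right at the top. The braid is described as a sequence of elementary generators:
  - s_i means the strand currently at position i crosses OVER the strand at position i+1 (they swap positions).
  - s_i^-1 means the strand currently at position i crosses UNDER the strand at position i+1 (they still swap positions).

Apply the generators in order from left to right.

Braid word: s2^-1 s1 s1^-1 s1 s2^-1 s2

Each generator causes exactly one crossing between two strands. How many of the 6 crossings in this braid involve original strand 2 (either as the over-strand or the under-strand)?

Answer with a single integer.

Gen 1: crossing 2x3. Involves strand 2? yes. Count so far: 1
Gen 2: crossing 1x3. Involves strand 2? no. Count so far: 1
Gen 3: crossing 3x1. Involves strand 2? no. Count so far: 1
Gen 4: crossing 1x3. Involves strand 2? no. Count so far: 1
Gen 5: crossing 1x2. Involves strand 2? yes. Count so far: 2
Gen 6: crossing 2x1. Involves strand 2? yes. Count so far: 3

Answer: 3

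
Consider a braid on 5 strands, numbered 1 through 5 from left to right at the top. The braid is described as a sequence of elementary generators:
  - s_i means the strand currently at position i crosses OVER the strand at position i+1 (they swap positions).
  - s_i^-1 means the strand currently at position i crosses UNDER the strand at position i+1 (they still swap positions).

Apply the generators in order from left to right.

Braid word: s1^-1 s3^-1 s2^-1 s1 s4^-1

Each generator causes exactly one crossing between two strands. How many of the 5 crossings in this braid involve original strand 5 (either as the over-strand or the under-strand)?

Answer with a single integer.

Answer: 1

Derivation:
Gen 1: crossing 1x2. Involves strand 5? no. Count so far: 0
Gen 2: crossing 3x4. Involves strand 5? no. Count so far: 0
Gen 3: crossing 1x4. Involves strand 5? no. Count so far: 0
Gen 4: crossing 2x4. Involves strand 5? no. Count so far: 0
Gen 5: crossing 3x5. Involves strand 5? yes. Count so far: 1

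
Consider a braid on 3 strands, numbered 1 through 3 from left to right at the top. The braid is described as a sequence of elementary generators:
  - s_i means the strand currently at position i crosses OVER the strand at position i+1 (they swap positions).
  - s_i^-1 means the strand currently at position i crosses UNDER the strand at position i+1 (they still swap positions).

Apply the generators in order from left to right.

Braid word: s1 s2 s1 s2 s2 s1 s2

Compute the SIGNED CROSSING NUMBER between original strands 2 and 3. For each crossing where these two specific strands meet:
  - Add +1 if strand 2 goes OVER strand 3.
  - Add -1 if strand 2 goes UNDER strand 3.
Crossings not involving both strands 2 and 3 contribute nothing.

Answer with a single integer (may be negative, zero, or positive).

Gen 1: crossing 1x2. Both 2&3? no. Sum: 0
Gen 2: crossing 1x3. Both 2&3? no. Sum: 0
Gen 3: 2 over 3. Both 2&3? yes. Contrib: +1. Sum: 1
Gen 4: crossing 2x1. Both 2&3? no. Sum: 1
Gen 5: crossing 1x2. Both 2&3? no. Sum: 1
Gen 6: 3 over 2. Both 2&3? yes. Contrib: -1. Sum: 0
Gen 7: crossing 3x1. Both 2&3? no. Sum: 0

Answer: 0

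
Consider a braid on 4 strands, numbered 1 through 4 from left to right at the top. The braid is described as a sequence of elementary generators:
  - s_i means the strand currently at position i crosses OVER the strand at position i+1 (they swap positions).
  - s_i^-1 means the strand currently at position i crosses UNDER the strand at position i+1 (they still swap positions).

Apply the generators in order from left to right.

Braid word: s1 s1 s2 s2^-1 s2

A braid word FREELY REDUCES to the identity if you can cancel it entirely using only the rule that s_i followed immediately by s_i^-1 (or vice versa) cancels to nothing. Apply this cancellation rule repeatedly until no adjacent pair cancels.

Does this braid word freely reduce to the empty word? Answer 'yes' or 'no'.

Answer: no

Derivation:
Gen 1 (s1): push. Stack: [s1]
Gen 2 (s1): push. Stack: [s1 s1]
Gen 3 (s2): push. Stack: [s1 s1 s2]
Gen 4 (s2^-1): cancels prior s2. Stack: [s1 s1]
Gen 5 (s2): push. Stack: [s1 s1 s2]
Reduced word: s1 s1 s2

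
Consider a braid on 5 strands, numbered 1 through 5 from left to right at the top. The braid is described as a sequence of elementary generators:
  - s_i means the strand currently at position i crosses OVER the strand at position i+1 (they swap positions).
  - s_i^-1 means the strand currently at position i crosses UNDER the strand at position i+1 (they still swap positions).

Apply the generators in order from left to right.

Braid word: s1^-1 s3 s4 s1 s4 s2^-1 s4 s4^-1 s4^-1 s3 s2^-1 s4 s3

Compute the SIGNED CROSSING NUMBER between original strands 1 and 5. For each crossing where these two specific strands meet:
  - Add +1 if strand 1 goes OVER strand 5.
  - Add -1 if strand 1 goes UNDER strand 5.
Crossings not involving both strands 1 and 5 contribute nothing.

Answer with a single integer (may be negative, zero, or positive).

Gen 1: crossing 1x2. Both 1&5? no. Sum: 0
Gen 2: crossing 3x4. Both 1&5? no. Sum: 0
Gen 3: crossing 3x5. Both 1&5? no. Sum: 0
Gen 4: crossing 2x1. Both 1&5? no. Sum: 0
Gen 5: crossing 5x3. Both 1&5? no. Sum: 0
Gen 6: crossing 2x4. Both 1&5? no. Sum: 0
Gen 7: crossing 3x5. Both 1&5? no. Sum: 0
Gen 8: crossing 5x3. Both 1&5? no. Sum: 0
Gen 9: crossing 3x5. Both 1&5? no. Sum: 0
Gen 10: crossing 2x5. Both 1&5? no. Sum: 0
Gen 11: crossing 4x5. Both 1&5? no. Sum: 0
Gen 12: crossing 2x3. Both 1&5? no. Sum: 0
Gen 13: crossing 4x3. Both 1&5? no. Sum: 0

Answer: 0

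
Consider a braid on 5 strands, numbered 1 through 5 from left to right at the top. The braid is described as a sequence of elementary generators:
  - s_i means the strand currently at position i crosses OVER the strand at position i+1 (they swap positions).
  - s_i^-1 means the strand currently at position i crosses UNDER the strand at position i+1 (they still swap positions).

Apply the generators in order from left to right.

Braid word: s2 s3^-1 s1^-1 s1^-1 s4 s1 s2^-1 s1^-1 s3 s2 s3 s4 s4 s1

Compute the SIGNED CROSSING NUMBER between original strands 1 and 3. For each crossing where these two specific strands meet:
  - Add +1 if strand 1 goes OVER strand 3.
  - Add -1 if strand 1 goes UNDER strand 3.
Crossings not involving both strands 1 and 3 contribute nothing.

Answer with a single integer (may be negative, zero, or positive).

Answer: 0

Derivation:
Gen 1: crossing 2x3. Both 1&3? no. Sum: 0
Gen 2: crossing 2x4. Both 1&3? no. Sum: 0
Gen 3: 1 under 3. Both 1&3? yes. Contrib: -1. Sum: -1
Gen 4: 3 under 1. Both 1&3? yes. Contrib: +1. Sum: 0
Gen 5: crossing 2x5. Both 1&3? no. Sum: 0
Gen 6: 1 over 3. Both 1&3? yes. Contrib: +1. Sum: 1
Gen 7: crossing 1x4. Both 1&3? no. Sum: 1
Gen 8: crossing 3x4. Both 1&3? no. Sum: 1
Gen 9: crossing 1x5. Both 1&3? no. Sum: 1
Gen 10: crossing 3x5. Both 1&3? no. Sum: 1
Gen 11: 3 over 1. Both 1&3? yes. Contrib: -1. Sum: 0
Gen 12: crossing 3x2. Both 1&3? no. Sum: 0
Gen 13: crossing 2x3. Both 1&3? no. Sum: 0
Gen 14: crossing 4x5. Both 1&3? no. Sum: 0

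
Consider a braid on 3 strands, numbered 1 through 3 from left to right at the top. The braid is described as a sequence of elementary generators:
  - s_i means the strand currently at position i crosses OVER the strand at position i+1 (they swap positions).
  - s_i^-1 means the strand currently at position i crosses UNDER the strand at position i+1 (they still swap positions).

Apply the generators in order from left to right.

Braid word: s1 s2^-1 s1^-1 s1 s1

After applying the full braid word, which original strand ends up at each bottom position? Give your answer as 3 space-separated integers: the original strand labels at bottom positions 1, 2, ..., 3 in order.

Gen 1 (s1): strand 1 crosses over strand 2. Perm now: [2 1 3]
Gen 2 (s2^-1): strand 1 crosses under strand 3. Perm now: [2 3 1]
Gen 3 (s1^-1): strand 2 crosses under strand 3. Perm now: [3 2 1]
Gen 4 (s1): strand 3 crosses over strand 2. Perm now: [2 3 1]
Gen 5 (s1): strand 2 crosses over strand 3. Perm now: [3 2 1]

Answer: 3 2 1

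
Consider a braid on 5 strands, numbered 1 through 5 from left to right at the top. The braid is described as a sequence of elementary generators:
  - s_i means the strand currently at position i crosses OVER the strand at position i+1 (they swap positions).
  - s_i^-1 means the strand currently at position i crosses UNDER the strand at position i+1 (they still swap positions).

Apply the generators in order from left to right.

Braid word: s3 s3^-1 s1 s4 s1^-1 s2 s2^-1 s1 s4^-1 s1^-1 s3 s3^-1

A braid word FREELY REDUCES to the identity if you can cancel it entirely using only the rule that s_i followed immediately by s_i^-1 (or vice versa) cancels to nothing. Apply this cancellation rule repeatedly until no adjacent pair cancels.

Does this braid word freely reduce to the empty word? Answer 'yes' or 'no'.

Gen 1 (s3): push. Stack: [s3]
Gen 2 (s3^-1): cancels prior s3. Stack: []
Gen 3 (s1): push. Stack: [s1]
Gen 4 (s4): push. Stack: [s1 s4]
Gen 5 (s1^-1): push. Stack: [s1 s4 s1^-1]
Gen 6 (s2): push. Stack: [s1 s4 s1^-1 s2]
Gen 7 (s2^-1): cancels prior s2. Stack: [s1 s4 s1^-1]
Gen 8 (s1): cancels prior s1^-1. Stack: [s1 s4]
Gen 9 (s4^-1): cancels prior s4. Stack: [s1]
Gen 10 (s1^-1): cancels prior s1. Stack: []
Gen 11 (s3): push. Stack: [s3]
Gen 12 (s3^-1): cancels prior s3. Stack: []
Reduced word: (empty)

Answer: yes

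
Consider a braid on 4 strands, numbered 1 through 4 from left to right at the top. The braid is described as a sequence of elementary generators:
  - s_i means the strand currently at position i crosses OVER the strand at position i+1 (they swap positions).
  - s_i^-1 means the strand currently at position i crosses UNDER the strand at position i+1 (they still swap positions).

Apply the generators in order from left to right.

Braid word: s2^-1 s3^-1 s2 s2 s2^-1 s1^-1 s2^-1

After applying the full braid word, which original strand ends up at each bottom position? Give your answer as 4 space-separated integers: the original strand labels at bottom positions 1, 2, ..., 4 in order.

Answer: 4 3 1 2

Derivation:
Gen 1 (s2^-1): strand 2 crosses under strand 3. Perm now: [1 3 2 4]
Gen 2 (s3^-1): strand 2 crosses under strand 4. Perm now: [1 3 4 2]
Gen 3 (s2): strand 3 crosses over strand 4. Perm now: [1 4 3 2]
Gen 4 (s2): strand 4 crosses over strand 3. Perm now: [1 3 4 2]
Gen 5 (s2^-1): strand 3 crosses under strand 4. Perm now: [1 4 3 2]
Gen 6 (s1^-1): strand 1 crosses under strand 4. Perm now: [4 1 3 2]
Gen 7 (s2^-1): strand 1 crosses under strand 3. Perm now: [4 3 1 2]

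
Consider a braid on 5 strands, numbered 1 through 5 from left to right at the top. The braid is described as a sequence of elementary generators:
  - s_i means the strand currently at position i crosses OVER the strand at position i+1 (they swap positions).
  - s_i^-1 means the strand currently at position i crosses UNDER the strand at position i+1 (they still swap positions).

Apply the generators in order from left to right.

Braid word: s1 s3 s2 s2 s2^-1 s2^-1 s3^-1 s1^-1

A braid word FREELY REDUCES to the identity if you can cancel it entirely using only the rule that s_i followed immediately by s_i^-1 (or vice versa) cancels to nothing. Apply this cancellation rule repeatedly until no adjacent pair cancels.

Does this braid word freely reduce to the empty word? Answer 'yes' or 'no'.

Answer: yes

Derivation:
Gen 1 (s1): push. Stack: [s1]
Gen 2 (s3): push. Stack: [s1 s3]
Gen 3 (s2): push. Stack: [s1 s3 s2]
Gen 4 (s2): push. Stack: [s1 s3 s2 s2]
Gen 5 (s2^-1): cancels prior s2. Stack: [s1 s3 s2]
Gen 6 (s2^-1): cancels prior s2. Stack: [s1 s3]
Gen 7 (s3^-1): cancels prior s3. Stack: [s1]
Gen 8 (s1^-1): cancels prior s1. Stack: []
Reduced word: (empty)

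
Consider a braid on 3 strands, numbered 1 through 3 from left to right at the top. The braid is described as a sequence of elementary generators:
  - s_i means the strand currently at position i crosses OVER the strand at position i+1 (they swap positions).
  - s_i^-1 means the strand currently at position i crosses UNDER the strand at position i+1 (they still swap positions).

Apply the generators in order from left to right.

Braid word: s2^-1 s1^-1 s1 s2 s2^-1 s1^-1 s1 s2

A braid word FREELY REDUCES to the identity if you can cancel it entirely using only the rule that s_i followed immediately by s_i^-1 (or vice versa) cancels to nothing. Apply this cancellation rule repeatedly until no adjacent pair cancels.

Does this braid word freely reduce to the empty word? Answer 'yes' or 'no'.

Answer: yes

Derivation:
Gen 1 (s2^-1): push. Stack: [s2^-1]
Gen 2 (s1^-1): push. Stack: [s2^-1 s1^-1]
Gen 3 (s1): cancels prior s1^-1. Stack: [s2^-1]
Gen 4 (s2): cancels prior s2^-1. Stack: []
Gen 5 (s2^-1): push. Stack: [s2^-1]
Gen 6 (s1^-1): push. Stack: [s2^-1 s1^-1]
Gen 7 (s1): cancels prior s1^-1. Stack: [s2^-1]
Gen 8 (s2): cancels prior s2^-1. Stack: []
Reduced word: (empty)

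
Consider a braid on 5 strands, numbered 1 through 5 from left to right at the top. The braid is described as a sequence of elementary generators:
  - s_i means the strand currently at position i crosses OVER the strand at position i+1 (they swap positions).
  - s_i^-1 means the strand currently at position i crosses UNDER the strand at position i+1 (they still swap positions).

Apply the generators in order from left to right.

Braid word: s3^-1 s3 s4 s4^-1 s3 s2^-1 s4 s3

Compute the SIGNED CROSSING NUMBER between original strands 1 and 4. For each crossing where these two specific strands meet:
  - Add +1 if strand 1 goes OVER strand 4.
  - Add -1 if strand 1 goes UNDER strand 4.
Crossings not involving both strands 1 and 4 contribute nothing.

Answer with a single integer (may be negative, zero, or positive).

Gen 1: crossing 3x4. Both 1&4? no. Sum: 0
Gen 2: crossing 4x3. Both 1&4? no. Sum: 0
Gen 3: crossing 4x5. Both 1&4? no. Sum: 0
Gen 4: crossing 5x4. Both 1&4? no. Sum: 0
Gen 5: crossing 3x4. Both 1&4? no. Sum: 0
Gen 6: crossing 2x4. Both 1&4? no. Sum: 0
Gen 7: crossing 3x5. Both 1&4? no. Sum: 0
Gen 8: crossing 2x5. Both 1&4? no. Sum: 0

Answer: 0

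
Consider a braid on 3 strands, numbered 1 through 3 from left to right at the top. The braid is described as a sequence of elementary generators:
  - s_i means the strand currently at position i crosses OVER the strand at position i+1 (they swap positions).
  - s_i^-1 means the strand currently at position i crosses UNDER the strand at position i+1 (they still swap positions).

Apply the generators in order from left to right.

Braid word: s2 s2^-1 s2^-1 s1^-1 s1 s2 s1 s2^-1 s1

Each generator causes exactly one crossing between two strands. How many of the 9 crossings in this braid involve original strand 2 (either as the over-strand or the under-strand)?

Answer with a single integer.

Gen 1: crossing 2x3. Involves strand 2? yes. Count so far: 1
Gen 2: crossing 3x2. Involves strand 2? yes. Count so far: 2
Gen 3: crossing 2x3. Involves strand 2? yes. Count so far: 3
Gen 4: crossing 1x3. Involves strand 2? no. Count so far: 3
Gen 5: crossing 3x1. Involves strand 2? no. Count so far: 3
Gen 6: crossing 3x2. Involves strand 2? yes. Count so far: 4
Gen 7: crossing 1x2. Involves strand 2? yes. Count so far: 5
Gen 8: crossing 1x3. Involves strand 2? no. Count so far: 5
Gen 9: crossing 2x3. Involves strand 2? yes. Count so far: 6

Answer: 6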